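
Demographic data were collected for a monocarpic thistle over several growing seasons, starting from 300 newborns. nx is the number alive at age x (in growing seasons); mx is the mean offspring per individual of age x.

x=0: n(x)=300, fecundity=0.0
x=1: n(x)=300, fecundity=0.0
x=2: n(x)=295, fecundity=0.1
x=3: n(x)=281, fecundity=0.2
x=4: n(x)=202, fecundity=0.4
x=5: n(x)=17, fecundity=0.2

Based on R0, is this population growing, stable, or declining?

lx = nx/n0 = nx/300: 1, 1, 0.98333…, 0.93667…, 0.67333…, 0.05667…
R0 = Σ lx·mx = 0 + 0 + 0.098333… + 0.187333… + 0.269333… + 0.011333… = 0.566333…
R0 < 1, so the population is declining.

declining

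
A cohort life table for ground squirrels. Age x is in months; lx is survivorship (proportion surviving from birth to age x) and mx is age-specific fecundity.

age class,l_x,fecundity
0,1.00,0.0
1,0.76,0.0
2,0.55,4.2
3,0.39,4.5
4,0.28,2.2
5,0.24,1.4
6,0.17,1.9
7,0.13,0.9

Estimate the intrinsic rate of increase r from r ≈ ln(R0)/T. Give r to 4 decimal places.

0.5516

R0 = Σ lx·mx = 0 + 0 + 2.31 + 1.755 + 0.616 + 0.336 + 0.323 + 0.117 = 5.457
Σ x·lx·mx = 16.786; T = 16.786/5.457 = 3.07605…
r ≈ ln(R0)/T = ln(5.457)/3.07605… = 0.551649… → 0.5516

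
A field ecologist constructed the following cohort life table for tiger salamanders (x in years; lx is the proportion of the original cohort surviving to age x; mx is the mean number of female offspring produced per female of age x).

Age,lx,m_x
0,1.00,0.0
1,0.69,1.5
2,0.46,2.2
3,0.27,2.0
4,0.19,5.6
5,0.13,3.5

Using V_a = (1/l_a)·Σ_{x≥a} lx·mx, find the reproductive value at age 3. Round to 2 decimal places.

lx·mx for x ≥ 3: 0.54, 1.064, 0.455 → sum = 2.059
V_3 = 2.059 / l_3 = 2.059 / 0.27 = 7.625926… → 7.63

7.63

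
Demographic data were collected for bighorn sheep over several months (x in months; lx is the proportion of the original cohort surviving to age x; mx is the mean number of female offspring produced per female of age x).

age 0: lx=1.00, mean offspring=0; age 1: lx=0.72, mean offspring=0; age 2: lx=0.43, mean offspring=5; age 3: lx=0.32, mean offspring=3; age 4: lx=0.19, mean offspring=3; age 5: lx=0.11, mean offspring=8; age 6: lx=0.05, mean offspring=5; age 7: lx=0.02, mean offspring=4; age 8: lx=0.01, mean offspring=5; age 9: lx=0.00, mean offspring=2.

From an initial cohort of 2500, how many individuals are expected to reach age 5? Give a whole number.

Expected survivors = N0 · l_5 = 2500 × 0.11 = 275 → 275

275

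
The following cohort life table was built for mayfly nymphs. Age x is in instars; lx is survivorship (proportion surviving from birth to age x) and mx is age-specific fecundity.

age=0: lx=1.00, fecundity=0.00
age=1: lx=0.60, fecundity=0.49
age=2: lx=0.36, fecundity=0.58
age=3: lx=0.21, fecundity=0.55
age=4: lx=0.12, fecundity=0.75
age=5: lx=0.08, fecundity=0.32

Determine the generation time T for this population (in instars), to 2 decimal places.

2.11

lx·mx: 0, 0.294, 0.2088, 0.1155, 0.09, 0.0256 → R0 = 0.7339
x·lx·mx: 0, 0.294, 0.4176, 0.3465, 0.36, 0.128 → Σ = 1.5461
T = 1.5461 / 0.7339 = 2.10669… → 2.11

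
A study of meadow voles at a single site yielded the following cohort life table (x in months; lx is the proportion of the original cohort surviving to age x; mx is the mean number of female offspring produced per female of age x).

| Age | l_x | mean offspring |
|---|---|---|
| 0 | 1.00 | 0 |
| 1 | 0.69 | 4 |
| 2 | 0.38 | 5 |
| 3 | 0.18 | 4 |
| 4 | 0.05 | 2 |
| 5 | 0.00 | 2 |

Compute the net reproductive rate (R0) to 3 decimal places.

lx·mx by age: 0, 2.76, 1.9, 0.72, 0.1, 0
R0 = Σ lx·mx = 5.48 → 5.480

5.480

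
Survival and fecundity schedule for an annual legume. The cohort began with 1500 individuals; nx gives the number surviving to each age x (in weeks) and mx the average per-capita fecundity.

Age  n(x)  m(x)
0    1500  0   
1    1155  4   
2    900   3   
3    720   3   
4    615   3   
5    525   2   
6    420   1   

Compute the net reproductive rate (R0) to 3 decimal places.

8.530

lx = nx/n0 = nx/1500: 1, 0.77, 0.6, 0.48, 0.41, 0.35, 0.28
lx·mx by age: 0, 3.08, 1.8, 1.44, 1.23, 0.7, 0.28
R0 = Σ lx·mx = 8.53 → 8.530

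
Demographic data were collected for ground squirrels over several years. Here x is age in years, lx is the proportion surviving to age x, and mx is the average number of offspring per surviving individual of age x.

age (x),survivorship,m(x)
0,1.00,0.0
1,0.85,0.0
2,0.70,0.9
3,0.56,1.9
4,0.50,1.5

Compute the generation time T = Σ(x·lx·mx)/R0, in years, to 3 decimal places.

3.049

lx·mx: 0, 0, 0.63, 1.064, 0.75 → R0 = 2.444
x·lx·mx: 0, 0, 1.26, 3.192, 3 → Σ = 7.452
T = 7.452 / 2.444 = 3.0491… → 3.049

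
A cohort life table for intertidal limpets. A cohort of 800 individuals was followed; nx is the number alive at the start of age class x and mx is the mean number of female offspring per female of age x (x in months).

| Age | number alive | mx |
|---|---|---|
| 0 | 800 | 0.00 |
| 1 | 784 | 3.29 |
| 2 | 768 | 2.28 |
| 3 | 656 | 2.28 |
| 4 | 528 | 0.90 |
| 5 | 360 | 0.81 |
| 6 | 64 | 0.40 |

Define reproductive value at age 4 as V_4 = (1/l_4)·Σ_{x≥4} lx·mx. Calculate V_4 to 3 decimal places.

1.501

lx = nx/n0 = nx/800: 1, 0.98, 0.96, 0.82, 0.66, 0.45, 0.08
lx·mx for x ≥ 4: 0.594, 0.3645, 0.032 → sum = 0.9905
V_4 = 0.9905 / l_4 = 0.9905 / 0.66 = 1.500758… → 1.501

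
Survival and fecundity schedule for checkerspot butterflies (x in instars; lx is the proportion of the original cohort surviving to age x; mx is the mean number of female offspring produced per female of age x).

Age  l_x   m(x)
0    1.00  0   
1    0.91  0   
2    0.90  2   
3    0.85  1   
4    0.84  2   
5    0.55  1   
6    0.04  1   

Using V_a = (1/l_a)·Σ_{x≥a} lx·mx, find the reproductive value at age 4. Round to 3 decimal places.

lx·mx for x ≥ 4: 1.68, 0.55, 0.04 → sum = 2.27
V_4 = 2.27 / l_4 = 2.27 / 0.84 = 2.702381… → 2.702

2.702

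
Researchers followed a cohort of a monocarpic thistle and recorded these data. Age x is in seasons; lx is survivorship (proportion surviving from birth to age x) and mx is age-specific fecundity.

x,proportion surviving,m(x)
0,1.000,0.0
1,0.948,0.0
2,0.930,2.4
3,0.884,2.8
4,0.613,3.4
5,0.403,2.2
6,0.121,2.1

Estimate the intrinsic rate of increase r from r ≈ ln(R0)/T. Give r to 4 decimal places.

0.6274

R0 = Σ lx·mx = 0 + 0 + 2.232 + 2.4752 + 2.0842 + 0.8866 + 0.2541 = 7.9321
Σ x·lx·mx = 26.184; T = 26.184/7.9321 = 3.30102…
r ≈ ln(R0)/T = ln(7.9321)/3.30102… = 0.627357… → 0.6274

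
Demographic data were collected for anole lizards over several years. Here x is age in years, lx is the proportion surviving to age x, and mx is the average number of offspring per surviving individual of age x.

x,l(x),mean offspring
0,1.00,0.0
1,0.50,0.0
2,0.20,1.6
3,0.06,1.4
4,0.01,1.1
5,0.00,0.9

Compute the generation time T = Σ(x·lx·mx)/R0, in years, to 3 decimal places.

2.255

lx·mx: 0, 0, 0.32, 0.084, 0.011, 0 → R0 = 0.415
x·lx·mx: 0, 0, 0.64, 0.252, 0.044, 0 → Σ = 0.936
T = 0.936 / 0.415 = 2.255422… → 2.255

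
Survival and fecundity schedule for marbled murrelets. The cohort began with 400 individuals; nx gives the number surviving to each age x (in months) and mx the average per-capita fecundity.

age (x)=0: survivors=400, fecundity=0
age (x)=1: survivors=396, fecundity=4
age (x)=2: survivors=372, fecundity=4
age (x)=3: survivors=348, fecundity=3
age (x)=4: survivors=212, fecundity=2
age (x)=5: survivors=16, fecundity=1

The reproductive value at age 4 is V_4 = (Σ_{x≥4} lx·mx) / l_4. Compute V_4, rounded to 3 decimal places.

2.075

lx = nx/n0 = nx/400: 1, 0.99, 0.93, 0.87, 0.53, 0.04
lx·mx for x ≥ 4: 1.06, 0.04 → sum = 1.1
V_4 = 1.1 / l_4 = 1.1 / 0.53 = 2.075472… → 2.075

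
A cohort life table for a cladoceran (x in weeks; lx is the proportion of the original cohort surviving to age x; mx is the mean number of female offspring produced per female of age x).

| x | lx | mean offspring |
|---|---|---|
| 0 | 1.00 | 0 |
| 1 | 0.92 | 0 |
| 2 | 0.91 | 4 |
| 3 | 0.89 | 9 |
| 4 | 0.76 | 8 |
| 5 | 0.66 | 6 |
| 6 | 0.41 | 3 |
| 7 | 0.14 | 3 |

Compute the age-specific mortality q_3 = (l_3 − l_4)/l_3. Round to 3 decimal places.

q_3 = (l_3 − l_4) / l_3 = (0.89 − 0.76) / 0.89
     = 0.13 / 0.89 = 0.146067… → 0.146

0.146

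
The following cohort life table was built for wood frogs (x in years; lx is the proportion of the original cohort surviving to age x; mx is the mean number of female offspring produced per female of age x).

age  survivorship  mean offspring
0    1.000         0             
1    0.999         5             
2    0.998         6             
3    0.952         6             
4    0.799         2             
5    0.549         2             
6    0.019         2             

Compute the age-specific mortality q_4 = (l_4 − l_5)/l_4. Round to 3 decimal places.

0.313

q_4 = (l_4 − l_5) / l_4 = (0.799 − 0.549) / 0.799
     = 0.25 / 0.799 = 0.312891… → 0.313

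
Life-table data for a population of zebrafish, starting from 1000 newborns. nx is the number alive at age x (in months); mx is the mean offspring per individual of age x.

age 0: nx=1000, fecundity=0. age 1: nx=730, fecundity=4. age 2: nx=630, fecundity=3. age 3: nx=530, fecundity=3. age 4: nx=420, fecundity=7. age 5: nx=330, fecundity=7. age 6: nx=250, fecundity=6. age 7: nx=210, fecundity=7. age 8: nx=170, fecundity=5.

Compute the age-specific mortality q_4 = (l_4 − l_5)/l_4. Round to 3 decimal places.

lx = nx/n0 = nx/1000: 1, 0.73, 0.63, 0.53, 0.42, 0.33, 0.25, 0.21, 0.17
q_4 = (l_4 − l_5) / l_4 = (0.42 − 0.33) / 0.42
     = 0.09 / 0.42 = 0.214286… → 0.214

0.214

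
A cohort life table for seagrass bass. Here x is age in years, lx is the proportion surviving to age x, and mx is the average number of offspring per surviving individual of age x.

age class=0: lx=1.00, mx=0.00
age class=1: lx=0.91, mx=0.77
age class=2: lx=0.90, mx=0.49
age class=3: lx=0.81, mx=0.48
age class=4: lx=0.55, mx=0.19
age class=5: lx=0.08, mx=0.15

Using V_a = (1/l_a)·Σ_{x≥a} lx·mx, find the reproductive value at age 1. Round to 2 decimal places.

lx·mx for x ≥ 1: 0.7007, 0.441, 0.3888, 0.1045, 0.012 → sum = 1.647
V_1 = 1.647 / l_1 = 1.647 / 0.91 = 1.80989… → 1.81

1.81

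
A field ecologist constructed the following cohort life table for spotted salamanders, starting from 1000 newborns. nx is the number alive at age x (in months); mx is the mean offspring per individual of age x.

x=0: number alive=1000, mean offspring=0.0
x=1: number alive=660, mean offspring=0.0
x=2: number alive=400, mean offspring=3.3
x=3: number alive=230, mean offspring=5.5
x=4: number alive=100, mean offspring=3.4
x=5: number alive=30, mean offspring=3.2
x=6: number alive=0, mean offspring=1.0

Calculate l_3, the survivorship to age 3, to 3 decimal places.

0.230

l_3 = n_3/n_0 = 230/1000 = 0.23 → 0.230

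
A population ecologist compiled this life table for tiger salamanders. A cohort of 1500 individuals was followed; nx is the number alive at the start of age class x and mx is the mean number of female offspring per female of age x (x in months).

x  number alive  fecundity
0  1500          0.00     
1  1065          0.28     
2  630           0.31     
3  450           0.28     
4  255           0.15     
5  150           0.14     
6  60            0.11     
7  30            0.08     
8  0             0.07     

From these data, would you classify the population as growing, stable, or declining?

lx = nx/n0 = nx/1500: 1, 0.71, 0.42, 0.3, 0.17, 0.1, 0.04, 0.02, 0
R0 = Σ lx·mx = 0 + 0.1988 + 0.1302 + 0.084 + 0.0255 + 0.014 + 0.0044 + 0.0016 + 0 = 0.4585
R0 < 1, so the population is declining.

declining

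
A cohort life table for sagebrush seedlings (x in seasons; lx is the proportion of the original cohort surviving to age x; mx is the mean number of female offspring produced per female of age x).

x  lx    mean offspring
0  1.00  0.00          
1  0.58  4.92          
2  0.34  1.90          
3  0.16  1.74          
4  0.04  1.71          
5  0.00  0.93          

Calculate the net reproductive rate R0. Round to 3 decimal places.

3.846

lx·mx by age: 0, 2.8536, 0.646, 0.2784, 0.0684, 0
R0 = Σ lx·mx = 3.8464 → 3.846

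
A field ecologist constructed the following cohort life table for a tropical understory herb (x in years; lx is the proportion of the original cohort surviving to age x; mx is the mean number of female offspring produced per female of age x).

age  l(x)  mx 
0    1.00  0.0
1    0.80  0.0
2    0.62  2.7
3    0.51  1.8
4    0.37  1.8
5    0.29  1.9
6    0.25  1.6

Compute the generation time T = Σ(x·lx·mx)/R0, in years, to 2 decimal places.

lx·mx: 0, 0, 1.674, 0.918, 0.666, 0.551, 0.4 → R0 = 4.209
x·lx·mx: 0, 0, 3.348, 2.754, 2.664, 2.755, 2.4 → Σ = 13.921
T = 13.921 / 4.209 = 3.307436… → 3.31

3.31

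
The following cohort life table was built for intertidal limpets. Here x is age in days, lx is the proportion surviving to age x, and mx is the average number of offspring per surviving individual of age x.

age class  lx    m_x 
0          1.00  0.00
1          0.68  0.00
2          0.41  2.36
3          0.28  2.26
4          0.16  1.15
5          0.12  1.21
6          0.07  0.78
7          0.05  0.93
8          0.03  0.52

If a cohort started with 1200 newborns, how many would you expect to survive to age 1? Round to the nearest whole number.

Expected survivors = N0 · l_1 = 1200 × 0.68 = 816 → 816

816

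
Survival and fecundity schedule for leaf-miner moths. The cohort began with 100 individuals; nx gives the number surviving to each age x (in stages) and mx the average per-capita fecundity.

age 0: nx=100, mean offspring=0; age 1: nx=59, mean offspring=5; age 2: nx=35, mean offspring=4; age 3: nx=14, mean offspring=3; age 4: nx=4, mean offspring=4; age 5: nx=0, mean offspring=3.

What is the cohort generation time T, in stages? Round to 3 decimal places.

lx = nx/n0 = nx/100: 1, 0.59, 0.35, 0.14, 0.04, 0
lx·mx: 0, 2.95, 1.4, 0.42, 0.16, 0 → R0 = 4.93
x·lx·mx: 0, 2.95, 2.8, 1.26, 0.64, 0 → Σ = 7.65
T = 7.65 / 4.93 = 1.551724… → 1.552

1.552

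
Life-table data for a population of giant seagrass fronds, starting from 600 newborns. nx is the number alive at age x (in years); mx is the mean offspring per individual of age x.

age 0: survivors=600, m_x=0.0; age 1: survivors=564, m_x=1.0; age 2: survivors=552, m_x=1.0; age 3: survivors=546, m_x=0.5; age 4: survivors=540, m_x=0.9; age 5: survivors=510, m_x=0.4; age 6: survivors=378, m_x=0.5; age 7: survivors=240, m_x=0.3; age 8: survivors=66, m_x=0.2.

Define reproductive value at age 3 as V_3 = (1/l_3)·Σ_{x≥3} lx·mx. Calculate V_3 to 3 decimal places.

2.266

lx = nx/n0 = nx/600: 1, 0.94, 0.92, 0.91, 0.9, 0.85, 0.63, 0.4, 0.11
lx·mx for x ≥ 3: 0.455, 0.81, 0.34, 0.315, 0.12, 0.022 → sum = 2.062
V_3 = 2.062 / l_3 = 2.062 / 0.91 = 2.265934… → 2.266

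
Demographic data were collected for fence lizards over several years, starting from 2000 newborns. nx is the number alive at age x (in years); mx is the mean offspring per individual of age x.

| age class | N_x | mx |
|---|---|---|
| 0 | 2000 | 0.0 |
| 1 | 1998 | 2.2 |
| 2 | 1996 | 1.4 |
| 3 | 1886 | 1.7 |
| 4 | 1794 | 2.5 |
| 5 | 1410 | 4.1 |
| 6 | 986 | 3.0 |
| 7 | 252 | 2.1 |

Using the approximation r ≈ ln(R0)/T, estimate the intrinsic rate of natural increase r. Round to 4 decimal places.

lx = nx/n0 = nx/2000: 1, 0.999, 0.998, 0.943, 0.897, 0.705, 0.493, 0.126
R0 = Σ lx·mx = 0 + 2.1978 + 1.3972 + 1.6031 + 2.2425 + 2.8905 + 1.479 + 0.2646 = 12.0747
Σ x·lx·mx = 43.9502; T = 43.9502/12.0747 = 3.63986…
r ≈ ln(R0)/T = ln(12.0747)/3.63986… = 0.684398… → 0.6844

0.6844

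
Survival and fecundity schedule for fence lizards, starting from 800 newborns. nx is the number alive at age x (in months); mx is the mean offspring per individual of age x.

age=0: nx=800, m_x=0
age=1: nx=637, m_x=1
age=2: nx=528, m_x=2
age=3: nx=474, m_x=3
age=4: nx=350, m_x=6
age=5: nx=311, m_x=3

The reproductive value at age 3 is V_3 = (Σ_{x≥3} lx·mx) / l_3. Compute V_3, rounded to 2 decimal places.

9.40

lx = nx/n0 = nx/800: 1, 0.79625, 0.66, 0.5925, 0.4375, 0.38875
lx·mx for x ≥ 3: 1.7775, 2.625, 1.16625 → sum = 5.56875
V_3 = 5.56875 / l_3 = 5.56875 / 0.5925 = 9.398734… → 9.40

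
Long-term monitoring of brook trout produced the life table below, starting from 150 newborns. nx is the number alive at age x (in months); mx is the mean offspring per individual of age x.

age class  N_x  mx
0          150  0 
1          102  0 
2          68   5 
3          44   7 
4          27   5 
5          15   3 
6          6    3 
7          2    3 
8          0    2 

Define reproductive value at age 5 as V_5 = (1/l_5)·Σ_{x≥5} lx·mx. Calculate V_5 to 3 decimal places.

4.600

lx = nx/n0 = nx/150: 1, 0.68, 0.45333…, 0.29333…, 0.18, 0.1, 0.04, 0.01333…, 0
lx·mx for x ≥ 5: 0.3, 0.12, 0.04…, 0 → sum = 0.46…
V_5 = 0.46… / l_5 = 0.46… / 0.1 = 4.6… → 4.600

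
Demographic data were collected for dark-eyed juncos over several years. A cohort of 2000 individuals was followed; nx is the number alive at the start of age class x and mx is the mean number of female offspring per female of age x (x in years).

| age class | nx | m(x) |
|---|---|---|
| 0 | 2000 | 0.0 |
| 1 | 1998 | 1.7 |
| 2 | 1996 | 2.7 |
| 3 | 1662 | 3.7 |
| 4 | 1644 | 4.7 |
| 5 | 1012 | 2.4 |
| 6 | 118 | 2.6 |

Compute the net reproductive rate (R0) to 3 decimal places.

lx = nx/n0 = nx/2000: 1, 0.999, 0.998, 0.831, 0.822, 0.506, 0.059
lx·mx by age: 0, 1.6983, 2.6946, 3.0747, 3.8634, 1.2144, 0.1534
R0 = Σ lx·mx = 12.6988 → 12.699

12.699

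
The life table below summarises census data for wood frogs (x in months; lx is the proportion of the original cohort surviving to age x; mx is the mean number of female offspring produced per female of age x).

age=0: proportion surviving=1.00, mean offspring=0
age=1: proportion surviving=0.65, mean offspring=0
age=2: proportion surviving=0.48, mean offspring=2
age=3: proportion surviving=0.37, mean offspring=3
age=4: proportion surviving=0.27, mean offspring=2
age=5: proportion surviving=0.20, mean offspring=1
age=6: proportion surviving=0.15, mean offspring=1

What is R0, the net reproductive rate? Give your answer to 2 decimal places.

2.96

lx·mx by age: 0, 0, 0.96, 1.11, 0.54, 0.2, 0.15
R0 = Σ lx·mx = 2.96 → 2.96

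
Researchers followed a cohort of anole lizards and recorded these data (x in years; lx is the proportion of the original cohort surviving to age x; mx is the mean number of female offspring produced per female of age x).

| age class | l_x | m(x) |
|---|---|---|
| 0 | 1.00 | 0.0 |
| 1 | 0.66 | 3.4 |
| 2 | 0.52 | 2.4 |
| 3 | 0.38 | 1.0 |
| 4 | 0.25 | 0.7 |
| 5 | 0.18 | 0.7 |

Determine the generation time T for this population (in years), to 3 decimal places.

lx·mx: 0, 2.244, 1.248, 0.38, 0.175, 0.126 → R0 = 4.173
x·lx·mx: 0, 2.244, 2.496, 1.14, 0.7, 0.63 → Σ = 7.21
T = 7.21 / 4.173 = 1.727774… → 1.728

1.728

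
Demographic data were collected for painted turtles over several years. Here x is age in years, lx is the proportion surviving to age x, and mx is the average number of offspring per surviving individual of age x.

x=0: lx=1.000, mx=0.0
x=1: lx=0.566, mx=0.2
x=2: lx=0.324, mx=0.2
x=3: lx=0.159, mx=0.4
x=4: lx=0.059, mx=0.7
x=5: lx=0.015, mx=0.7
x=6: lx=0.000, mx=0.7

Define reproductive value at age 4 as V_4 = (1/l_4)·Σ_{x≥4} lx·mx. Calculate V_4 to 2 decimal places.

0.88

lx·mx for x ≥ 4: 0.0413, 0.0105, 0 → sum = 0.0518
V_4 = 0.0518 / l_4 = 0.0518 / 0.059 = 0.877966… → 0.88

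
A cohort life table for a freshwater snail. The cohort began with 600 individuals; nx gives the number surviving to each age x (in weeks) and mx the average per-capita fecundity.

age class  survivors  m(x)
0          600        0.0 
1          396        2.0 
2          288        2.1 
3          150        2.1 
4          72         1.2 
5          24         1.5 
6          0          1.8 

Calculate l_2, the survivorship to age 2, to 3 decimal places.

0.480

l_2 = n_2/n_0 = 288/600 = 0.48 → 0.480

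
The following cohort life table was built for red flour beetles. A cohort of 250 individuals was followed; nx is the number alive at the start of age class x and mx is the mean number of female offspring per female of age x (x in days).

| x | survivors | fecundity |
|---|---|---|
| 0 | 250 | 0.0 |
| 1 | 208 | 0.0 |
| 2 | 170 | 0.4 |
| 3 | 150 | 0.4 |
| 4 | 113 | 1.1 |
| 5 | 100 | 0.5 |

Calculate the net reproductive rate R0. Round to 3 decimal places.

1.209

lx = nx/n0 = nx/250: 1, 0.832, 0.68, 0.6, 0.452, 0.4
lx·mx by age: 0, 0, 0.272, 0.24, 0.4972, 0.2
R0 = Σ lx·mx = 1.2092 → 1.209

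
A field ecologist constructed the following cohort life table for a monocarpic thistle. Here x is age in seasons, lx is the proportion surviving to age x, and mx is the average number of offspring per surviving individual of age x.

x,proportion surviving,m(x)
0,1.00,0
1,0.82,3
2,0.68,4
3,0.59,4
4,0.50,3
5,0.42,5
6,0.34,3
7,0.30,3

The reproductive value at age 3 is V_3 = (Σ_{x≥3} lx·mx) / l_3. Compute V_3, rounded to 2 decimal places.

lx·mx for x ≥ 3: 2.36, 1.5, 2.1, 1.02, 0.9 → sum = 7.88
V_3 = 7.88 / l_3 = 7.88 / 0.59 = 13.355932… → 13.36

13.36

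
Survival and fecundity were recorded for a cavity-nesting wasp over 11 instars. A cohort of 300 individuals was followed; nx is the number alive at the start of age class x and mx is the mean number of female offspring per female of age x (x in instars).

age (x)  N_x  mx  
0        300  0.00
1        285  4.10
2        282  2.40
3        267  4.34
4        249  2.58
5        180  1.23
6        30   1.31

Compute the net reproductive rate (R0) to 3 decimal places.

13.024

lx = nx/n0 = nx/300: 1, 0.95, 0.94, 0.89, 0.83, 0.6, 0.1
lx·mx by age: 0, 3.895, 2.256, 3.8626, 2.1414, 0.738, 0.131
R0 = Σ lx·mx = 13.024 → 13.024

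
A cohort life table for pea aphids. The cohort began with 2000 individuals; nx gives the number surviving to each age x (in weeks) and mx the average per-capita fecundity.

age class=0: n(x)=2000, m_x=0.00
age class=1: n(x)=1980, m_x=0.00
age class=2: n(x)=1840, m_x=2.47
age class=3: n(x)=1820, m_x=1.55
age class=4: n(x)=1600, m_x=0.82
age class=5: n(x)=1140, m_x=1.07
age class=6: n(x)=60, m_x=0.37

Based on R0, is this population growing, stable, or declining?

lx = nx/n0 = nx/2000: 1, 0.99, 0.92, 0.91, 0.8, 0.57, 0.03
R0 = Σ lx·mx = 0 + 0 + 2.2724 + 1.4105 + 0.656 + 0.6099 + 0.0111 = 4.9599
R0 > 1, so the population is growing.

growing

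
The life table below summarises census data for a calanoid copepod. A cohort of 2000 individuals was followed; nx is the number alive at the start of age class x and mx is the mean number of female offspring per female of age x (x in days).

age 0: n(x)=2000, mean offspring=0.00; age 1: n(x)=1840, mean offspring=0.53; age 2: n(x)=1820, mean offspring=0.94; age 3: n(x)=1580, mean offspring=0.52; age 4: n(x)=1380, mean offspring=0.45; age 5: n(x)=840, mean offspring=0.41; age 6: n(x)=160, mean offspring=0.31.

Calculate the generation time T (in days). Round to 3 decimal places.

2.513

lx = nx/n0 = nx/2000: 1, 0.92, 0.91, 0.79, 0.69, 0.42, 0.08
lx·mx: 0, 0.4876, 0.8554, 0.4108, 0.3105, 0.1722, 0.0248 → R0 = 2.2613
x·lx·mx: 0, 0.4876, 1.7108, 1.2324, 1.242, 0.861, 0.1488 → Σ = 5.6826
T = 5.6826 / 2.2613 = 2.512979… → 2.513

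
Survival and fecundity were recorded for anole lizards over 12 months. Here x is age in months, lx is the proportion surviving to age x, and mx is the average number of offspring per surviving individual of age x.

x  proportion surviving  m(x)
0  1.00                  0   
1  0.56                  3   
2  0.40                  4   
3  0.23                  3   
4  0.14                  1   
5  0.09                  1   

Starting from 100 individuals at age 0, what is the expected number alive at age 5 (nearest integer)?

9

Expected survivors = N0 · l_5 = 100 × 0.09 = 9 → 9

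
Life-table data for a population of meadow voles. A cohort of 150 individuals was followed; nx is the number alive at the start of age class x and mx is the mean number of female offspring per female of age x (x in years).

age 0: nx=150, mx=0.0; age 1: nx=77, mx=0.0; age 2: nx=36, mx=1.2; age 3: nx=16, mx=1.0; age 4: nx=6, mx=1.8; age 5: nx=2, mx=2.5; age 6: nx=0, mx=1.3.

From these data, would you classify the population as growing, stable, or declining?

lx = nx/n0 = nx/150: 1, 0.51333…, 0.24, 0.10667…, 0.04, 0.01333…, 0
R0 = Σ lx·mx = 0 + 0 + 0.288 + 0.106667… + 0.072 + 0.033333… + 0 = 0.5…
R0 < 1, so the population is declining.

declining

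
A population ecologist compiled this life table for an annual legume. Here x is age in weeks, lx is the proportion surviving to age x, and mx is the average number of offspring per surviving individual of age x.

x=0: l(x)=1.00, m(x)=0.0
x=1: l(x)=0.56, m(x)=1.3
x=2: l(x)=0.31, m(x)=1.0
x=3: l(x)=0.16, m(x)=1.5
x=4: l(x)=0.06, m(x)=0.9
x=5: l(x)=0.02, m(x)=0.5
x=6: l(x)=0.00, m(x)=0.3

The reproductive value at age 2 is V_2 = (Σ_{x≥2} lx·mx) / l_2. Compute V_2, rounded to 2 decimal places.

lx·mx for x ≥ 2: 0.31, 0.24, 0.054, 0.01, 0 → sum = 0.614
V_2 = 0.614 / l_2 = 0.614 / 0.31 = 1.980645… → 1.98

1.98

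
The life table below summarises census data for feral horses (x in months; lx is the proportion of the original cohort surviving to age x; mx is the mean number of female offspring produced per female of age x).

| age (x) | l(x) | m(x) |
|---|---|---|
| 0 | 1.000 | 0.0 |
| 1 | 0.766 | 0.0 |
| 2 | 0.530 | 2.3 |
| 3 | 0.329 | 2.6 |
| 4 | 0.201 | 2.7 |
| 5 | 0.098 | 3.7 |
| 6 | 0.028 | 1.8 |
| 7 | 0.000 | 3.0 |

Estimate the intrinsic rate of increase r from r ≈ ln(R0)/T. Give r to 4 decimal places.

R0 = Σ lx·mx = 0 + 0 + 1.219 + 0.8554 + 0.5427 + 0.3626 + 0.0504 + 0 = 3.0301
Σ x·lx·mx = 9.2904; T = 9.2904/3.0301 = 3.06604…
r ≈ ln(R0)/T = ln(3.0301)/3.06604… = 0.361573… → 0.3616

0.3616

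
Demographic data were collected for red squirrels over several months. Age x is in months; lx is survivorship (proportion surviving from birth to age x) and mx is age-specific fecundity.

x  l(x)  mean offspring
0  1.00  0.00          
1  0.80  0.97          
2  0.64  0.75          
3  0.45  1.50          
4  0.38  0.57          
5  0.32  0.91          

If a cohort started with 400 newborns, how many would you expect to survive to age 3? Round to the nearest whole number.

180

Expected survivors = N0 · l_3 = 400 × 0.45 = 180 → 180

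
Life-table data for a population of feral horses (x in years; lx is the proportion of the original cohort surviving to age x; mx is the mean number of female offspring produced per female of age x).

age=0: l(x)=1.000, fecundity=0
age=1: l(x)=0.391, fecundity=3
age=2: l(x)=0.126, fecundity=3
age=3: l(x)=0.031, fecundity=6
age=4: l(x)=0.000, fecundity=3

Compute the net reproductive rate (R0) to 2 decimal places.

1.74

lx·mx by age: 0, 1.173, 0.378, 0.186, 0
R0 = Σ lx·mx = 1.737 → 1.74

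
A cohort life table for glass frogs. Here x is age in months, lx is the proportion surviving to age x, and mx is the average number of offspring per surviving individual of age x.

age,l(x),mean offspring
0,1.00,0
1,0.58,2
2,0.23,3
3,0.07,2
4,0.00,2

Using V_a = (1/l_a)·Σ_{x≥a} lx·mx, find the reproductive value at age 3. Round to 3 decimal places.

lx·mx for x ≥ 3: 0.14, 0 → sum = 0.14
V_3 = 0.14 / l_3 = 0.14 / 0.07 = 2 → 2.000

2.000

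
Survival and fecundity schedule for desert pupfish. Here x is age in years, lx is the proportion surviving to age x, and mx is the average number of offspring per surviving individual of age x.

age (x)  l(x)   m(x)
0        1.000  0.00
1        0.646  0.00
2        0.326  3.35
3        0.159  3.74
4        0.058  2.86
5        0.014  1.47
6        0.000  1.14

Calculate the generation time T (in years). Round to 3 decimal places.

2.528

lx·mx: 0, 0, 1.0921, 0.59466, 0.16588, 0.02058, 0 → R0 = 1.87322
x·lx·mx: 0, 0, 2.1842, 1.78398, 0.66352, 0.1029, 0 → Σ = 4.7346
T = 4.7346 / 1.87322 = 2.527519… → 2.528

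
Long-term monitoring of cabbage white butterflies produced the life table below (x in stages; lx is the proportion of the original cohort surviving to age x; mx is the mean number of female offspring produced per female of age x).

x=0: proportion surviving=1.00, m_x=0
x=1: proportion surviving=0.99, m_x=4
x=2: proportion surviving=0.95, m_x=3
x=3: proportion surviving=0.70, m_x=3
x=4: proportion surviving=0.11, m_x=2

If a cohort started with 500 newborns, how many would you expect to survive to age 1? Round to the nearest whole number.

495

Expected survivors = N0 · l_1 = 500 × 0.99 = 495 → 495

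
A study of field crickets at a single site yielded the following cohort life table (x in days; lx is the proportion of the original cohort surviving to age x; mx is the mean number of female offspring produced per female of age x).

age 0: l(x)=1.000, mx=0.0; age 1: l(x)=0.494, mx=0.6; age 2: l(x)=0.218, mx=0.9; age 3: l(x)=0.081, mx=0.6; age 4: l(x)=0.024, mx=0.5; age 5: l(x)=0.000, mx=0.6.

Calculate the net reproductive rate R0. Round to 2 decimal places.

0.55

lx·mx by age: 0, 0.2964, 0.1962, 0.0486, 0.012, 0
R0 = Σ lx·mx = 0.5532 → 0.55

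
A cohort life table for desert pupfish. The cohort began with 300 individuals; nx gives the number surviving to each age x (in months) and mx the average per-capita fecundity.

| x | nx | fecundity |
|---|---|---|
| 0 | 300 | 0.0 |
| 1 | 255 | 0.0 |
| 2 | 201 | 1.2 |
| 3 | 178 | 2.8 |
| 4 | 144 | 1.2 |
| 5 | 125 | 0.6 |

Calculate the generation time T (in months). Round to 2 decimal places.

lx = nx/n0 = nx/300: 1, 0.85, 0.67, 0.59333…, 0.48, 0.41667…
lx·mx: 0, 0, 0.804, 1.661333…, 0.576, 0.25… → R0 = 3.291333…
x·lx·mx: 0, 0, 1.608, 4.984…, 2.304, 1.25… → Σ = 10.146…
T = 10.146… / 3.291333… = 3.082641… → 3.08

3.08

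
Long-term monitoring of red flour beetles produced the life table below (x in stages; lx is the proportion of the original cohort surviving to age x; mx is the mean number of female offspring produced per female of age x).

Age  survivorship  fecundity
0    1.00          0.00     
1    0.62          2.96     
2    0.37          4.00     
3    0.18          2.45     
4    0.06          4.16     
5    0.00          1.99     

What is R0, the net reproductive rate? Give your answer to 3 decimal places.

lx·mx by age: 0, 1.8352, 1.48, 0.441, 0.2496, 0
R0 = Σ lx·mx = 4.0058 → 4.006

4.006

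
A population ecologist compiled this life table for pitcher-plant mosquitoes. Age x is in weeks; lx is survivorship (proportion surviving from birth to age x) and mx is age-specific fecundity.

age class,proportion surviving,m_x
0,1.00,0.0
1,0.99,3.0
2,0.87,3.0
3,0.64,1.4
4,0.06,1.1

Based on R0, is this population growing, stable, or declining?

growing

R0 = Σ lx·mx = 0 + 2.97 + 2.61 + 0.896 + 0.066 = 6.542
R0 > 1, so the population is growing.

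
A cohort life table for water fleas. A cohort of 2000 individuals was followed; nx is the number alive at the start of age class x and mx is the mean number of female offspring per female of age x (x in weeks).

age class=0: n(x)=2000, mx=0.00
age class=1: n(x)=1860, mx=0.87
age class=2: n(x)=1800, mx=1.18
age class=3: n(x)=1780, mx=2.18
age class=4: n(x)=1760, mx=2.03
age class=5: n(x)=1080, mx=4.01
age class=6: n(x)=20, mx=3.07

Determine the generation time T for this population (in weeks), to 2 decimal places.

lx = nx/n0 = nx/2000: 1, 0.93, 0.9, 0.89, 0.88, 0.54, 0.01
lx·mx: 0, 0.8091, 1.062, 1.9402, 1.7864, 2.1654, 0.0307 → R0 = 7.7938
x·lx·mx: 0, 0.8091, 2.124, 5.8206, 7.1456, 10.827, 0.1842 → Σ = 26.9105
T = 26.9105 / 7.7938 = 3.452809… → 3.45

3.45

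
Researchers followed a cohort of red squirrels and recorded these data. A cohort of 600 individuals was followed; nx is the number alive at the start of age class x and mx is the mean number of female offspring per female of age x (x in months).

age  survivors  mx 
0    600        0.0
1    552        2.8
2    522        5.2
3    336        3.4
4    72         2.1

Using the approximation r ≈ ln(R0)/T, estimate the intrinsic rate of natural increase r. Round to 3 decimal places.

lx = nx/n0 = nx/600: 1, 0.92, 0.87, 0.56, 0.12
R0 = Σ lx·mx = 0 + 2.576 + 4.524 + 1.904 + 0.252 = 9.256
Σ x·lx·mx = 18.344; T = 18.344/9.256 = 1.98185…
r ≈ ln(R0)/T = ln(9.256)/1.98185… = 1.12283… → 1.123

1.123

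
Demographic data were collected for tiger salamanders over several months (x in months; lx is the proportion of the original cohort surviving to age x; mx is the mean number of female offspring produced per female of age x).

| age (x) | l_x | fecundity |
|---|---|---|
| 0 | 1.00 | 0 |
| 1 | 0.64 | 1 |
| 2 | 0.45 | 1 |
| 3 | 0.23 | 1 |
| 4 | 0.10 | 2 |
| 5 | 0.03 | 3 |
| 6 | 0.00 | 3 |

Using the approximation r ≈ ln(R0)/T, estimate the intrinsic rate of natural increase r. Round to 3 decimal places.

0.220

R0 = Σ lx·mx = 0 + 0.64 + 0.45 + 0.23 + 0.2 + 0.09 + 0 = 1.61
Σ x·lx·mx = 3.48; T = 3.48/1.61 = 2.16149…
r ≈ ln(R0)/T = ln(1.61)/2.16149… = 0.22033… → 0.220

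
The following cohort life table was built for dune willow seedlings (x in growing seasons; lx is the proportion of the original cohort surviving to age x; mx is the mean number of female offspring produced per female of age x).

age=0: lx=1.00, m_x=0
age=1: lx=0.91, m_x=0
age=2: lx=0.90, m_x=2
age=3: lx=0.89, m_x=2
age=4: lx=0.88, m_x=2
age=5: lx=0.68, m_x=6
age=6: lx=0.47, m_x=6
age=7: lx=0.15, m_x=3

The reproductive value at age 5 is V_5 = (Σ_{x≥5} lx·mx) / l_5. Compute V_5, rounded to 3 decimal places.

10.809

lx·mx for x ≥ 5: 4.08, 2.82, 0.45 → sum = 7.35
V_5 = 7.35 / l_5 = 7.35 / 0.68 = 10.808824… → 10.809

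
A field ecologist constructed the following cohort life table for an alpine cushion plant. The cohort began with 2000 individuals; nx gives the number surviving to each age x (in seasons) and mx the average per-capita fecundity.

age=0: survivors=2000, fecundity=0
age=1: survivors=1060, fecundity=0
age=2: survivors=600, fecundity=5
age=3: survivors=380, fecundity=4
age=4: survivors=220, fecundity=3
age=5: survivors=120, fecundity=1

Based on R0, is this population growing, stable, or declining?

lx = nx/n0 = nx/2000: 1, 0.53, 0.3, 0.19, 0.11, 0.06
R0 = Σ lx·mx = 0 + 0 + 1.5 + 0.76 + 0.33 + 0.06 = 2.65
R0 > 1, so the population is growing.

growing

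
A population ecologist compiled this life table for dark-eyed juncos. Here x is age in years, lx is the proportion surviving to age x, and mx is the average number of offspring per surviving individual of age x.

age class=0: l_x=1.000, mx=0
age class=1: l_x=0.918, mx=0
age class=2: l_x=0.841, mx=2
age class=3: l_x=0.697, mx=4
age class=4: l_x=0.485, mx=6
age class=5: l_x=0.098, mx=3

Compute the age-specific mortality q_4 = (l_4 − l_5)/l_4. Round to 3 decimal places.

0.798

q_4 = (l_4 − l_5) / l_4 = (0.485 − 0.098) / 0.485
     = 0.387 / 0.485 = 0.797938… → 0.798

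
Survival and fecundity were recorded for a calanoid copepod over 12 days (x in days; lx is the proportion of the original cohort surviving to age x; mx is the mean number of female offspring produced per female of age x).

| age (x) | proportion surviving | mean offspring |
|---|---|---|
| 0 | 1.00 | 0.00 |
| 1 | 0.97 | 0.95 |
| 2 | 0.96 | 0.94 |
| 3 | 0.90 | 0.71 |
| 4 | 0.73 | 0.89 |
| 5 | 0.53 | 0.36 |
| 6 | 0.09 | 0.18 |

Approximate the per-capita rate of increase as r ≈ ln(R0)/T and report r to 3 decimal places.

0.480

R0 = Σ lx·mx = 0 + 0.9215 + 0.9024 + 0.639 + 0.6497 + 0.1908 + 0.0162 = 3.3196
Σ x·lx·mx = 8.2933; T = 8.2933/3.3196 = 2.49828…
r ≈ ln(R0)/T = ln(3.3196)/2.49828… = 0.48027… → 0.480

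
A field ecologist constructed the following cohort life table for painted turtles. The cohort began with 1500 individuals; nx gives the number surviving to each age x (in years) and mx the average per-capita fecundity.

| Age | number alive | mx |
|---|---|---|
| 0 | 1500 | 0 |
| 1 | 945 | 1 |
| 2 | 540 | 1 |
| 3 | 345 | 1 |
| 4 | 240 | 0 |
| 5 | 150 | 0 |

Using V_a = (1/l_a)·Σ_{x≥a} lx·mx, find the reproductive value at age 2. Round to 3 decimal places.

lx = nx/n0 = nx/1500: 1, 0.63, 0.36, 0.23, 0.16, 0.1
lx·mx for x ≥ 2: 0.36, 0.23, 0, 0 → sum = 0.59
V_2 = 0.59 / l_2 = 0.59 / 0.36 = 1.638889… → 1.639

1.639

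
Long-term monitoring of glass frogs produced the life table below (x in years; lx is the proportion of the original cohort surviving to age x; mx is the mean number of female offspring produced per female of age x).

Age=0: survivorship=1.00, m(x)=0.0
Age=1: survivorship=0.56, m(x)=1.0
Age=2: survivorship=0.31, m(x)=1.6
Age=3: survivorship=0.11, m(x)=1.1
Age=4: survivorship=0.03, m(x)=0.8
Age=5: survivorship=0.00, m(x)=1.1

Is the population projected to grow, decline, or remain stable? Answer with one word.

growing

R0 = Σ lx·mx = 0 + 0.56 + 0.496 + 0.121 + 0.024 + 0 = 1.201
R0 > 1, so the population is growing.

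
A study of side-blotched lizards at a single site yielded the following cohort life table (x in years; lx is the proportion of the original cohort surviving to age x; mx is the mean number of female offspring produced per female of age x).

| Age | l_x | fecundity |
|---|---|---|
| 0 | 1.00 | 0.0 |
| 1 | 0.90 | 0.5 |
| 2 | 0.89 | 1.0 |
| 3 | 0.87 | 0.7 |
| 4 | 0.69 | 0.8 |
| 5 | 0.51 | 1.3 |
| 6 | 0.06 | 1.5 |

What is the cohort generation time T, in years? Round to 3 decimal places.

lx·mx: 0, 0.45, 0.89, 0.609, 0.552, 0.663, 0.09 → R0 = 3.254
x·lx·mx: 0, 0.45, 1.78, 1.827, 2.208, 3.315, 0.54 → Σ = 10.12
T = 10.12 / 3.254 = 3.110018… → 3.110

3.110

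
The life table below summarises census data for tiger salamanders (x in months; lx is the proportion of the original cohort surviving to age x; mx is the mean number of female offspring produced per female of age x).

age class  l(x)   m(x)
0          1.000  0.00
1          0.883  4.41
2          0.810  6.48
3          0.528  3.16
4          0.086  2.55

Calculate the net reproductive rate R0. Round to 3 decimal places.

lx·mx by age: 0, 3.89403, 5.2488, 1.66848, 0.2193
R0 = Σ lx·mx = 11.03061 → 11.031

11.031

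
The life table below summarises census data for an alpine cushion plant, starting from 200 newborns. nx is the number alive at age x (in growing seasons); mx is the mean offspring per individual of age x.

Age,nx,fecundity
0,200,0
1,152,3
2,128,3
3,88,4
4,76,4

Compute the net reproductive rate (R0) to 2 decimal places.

7.48

lx = nx/n0 = nx/200: 1, 0.76, 0.64, 0.44, 0.38
lx·mx by age: 0, 2.28, 1.92, 1.76, 1.52
R0 = Σ lx·mx = 7.48 → 7.48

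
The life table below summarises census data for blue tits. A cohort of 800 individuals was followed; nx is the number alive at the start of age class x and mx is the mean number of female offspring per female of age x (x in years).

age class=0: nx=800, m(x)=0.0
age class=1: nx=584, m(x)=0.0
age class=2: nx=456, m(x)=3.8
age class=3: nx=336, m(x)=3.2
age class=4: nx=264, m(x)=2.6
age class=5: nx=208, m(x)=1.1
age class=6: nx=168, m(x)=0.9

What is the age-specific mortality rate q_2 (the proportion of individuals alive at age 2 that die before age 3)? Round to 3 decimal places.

lx = nx/n0 = nx/800: 1, 0.73, 0.57, 0.42, 0.33, 0.26, 0.21
q_2 = (l_2 − l_3) / l_2 = (0.57 − 0.42) / 0.57
     = 0.15 / 0.57 = 0.263158… → 0.263

0.263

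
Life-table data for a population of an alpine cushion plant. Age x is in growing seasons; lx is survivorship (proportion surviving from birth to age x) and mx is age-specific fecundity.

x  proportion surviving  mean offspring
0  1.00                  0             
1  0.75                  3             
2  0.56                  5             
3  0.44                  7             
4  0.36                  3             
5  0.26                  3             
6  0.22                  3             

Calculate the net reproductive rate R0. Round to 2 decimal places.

10.65

lx·mx by age: 0, 2.25, 2.8, 3.08, 1.08, 0.78, 0.66
R0 = Σ lx·mx = 10.65 → 10.65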